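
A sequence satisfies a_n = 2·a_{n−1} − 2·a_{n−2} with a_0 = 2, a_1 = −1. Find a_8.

32

With companion matrix M = [[2, −2], [1, 0]], [a_n, a_{n−1}]ᵀ = M·[a_{n−1}, a_{n−2}]ᵀ, so [a_8, a_7]ᵀ = M⁷·[a_1, a_0]ᵀ.
M⁷ = [[0, 16], [−8, 16]], giving [a_8, a_7]ᵀ = [[32], [40]].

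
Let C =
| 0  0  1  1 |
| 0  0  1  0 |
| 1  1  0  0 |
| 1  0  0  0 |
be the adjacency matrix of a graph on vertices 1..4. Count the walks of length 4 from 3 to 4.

The number of length-4 walks from vertex 3 to vertex 4 is entry (3,4) of C⁴, where C is the adjacency matrix.
C² = [[2, 1, 0, 0], [1, 1, 0, 0], [0, 0, 2, 1], [0, 0, 1, 1]]
C³ = [[0, 0, 3, 2], [0, 0, 2, 1], [3, 2, 0, 0], [2, 1, 0, 0]]
C⁴ = [[5, 3, 0, 0], [3, 2, 0, 0], [0, 0, 5, 3], [0, 0, 3, 2]]

3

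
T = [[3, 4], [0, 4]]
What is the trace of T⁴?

T² = [[9, 28], [0, 16]]
T³ = [[27, 148], [0, 64]]
T⁴ = [[81, 700], [0, 256]]

337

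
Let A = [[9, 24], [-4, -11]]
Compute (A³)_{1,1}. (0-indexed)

tr A = -2 and det A = -3, so the characteristic polynomial is λ² − (-2)λ + (-3) with roots -3 and 1.
Eigenvectors give P = [[2, -3], [-1, 1]] with P⁻¹ = [[-1, -3], [-1, -2]], and A = P·diag(-3, 1)·P⁻¹.
Then A³ = P·diag(-27, 1)·P⁻¹ = [[-54, -3], [27, 1]] · [[-1, -3], [-1, -2]] = [[57, 168], [-28, -83]].

-83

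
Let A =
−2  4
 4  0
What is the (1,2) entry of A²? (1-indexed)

−8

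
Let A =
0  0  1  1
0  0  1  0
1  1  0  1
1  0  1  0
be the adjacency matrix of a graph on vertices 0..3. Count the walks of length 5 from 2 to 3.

The number of length-5 walks from vertex 2 to vertex 3 is entry (2,3) of A⁵, where A is the adjacency matrix.
A² = [[2, 1, 1, 1], [1, 1, 0, 1], [1, 0, 3, 1], [1, 1, 1, 2]]
A³ = [[2, 1, 4, 3], [1, 0, 3, 1], [4, 3, 2, 4], [3, 1, 4, 2]]
A⁴ = [[7, 4, 6, 6], [4, 3, 2, 4], [6, 2, 11, 6], [6, 4, 6, 7]]
A⁵ = [[12, 6, 17, 13], [6, 2, 11, 6], [17, 11, 14, 17], [13, 6, 17, 12]]

17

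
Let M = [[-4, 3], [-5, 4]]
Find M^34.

M² = I (check: tr M = 0 and det M = -1), so M^34 = I since 34 is even.

[[1, 0], [0, 1]]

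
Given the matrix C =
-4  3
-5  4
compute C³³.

[[-4, 3], [-5, 4]]

C² = I (check: tr C = 0 and det C = -1), so C³³ = C since 33 is odd.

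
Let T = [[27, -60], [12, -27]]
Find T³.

[[243, -540], [108, -243]]

tr T = 0 and det T = -9, so the characteristic polynomial is λ² − (0)λ + (-9) with roots -3 and 3.
Eigenvectors give P = [[2, 5], [1, 2]] with P⁻¹ = [[-2, 5], [1, -2]], and T = P·diag(-3, 3)·P⁻¹.
Then T³ = P·diag(-27, 27)·P⁻¹ = [[-54, 135], [-27, 54]] · [[-2, 5], [1, -2]] = [[243, -540], [108, -243]].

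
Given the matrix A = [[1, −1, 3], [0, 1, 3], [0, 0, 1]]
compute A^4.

A = I + N where N = [[0, −1, 3], [0, 0, 3], [0, 0, 0]] is strictly upper-triangular, so N^3 = 0.
(I + N)^4 = I + 4·N + 6·N^2 = [[1, −4, −6], [0, 1, 12], [0, 0, 1]].

[[1, −4, −6], [0, 1, 12], [0, 0, 1]]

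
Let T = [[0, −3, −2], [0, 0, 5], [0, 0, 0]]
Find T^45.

[[0, 0, 0], [0, 0, 0], [0, 0, 0]]

T is strictly triangular, hence nilpotent: T^3 = 0, so T^45 = 0.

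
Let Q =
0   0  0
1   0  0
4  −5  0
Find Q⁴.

Q is strictly triangular, hence nilpotent: Q³ = 0, so Q⁴ = 0.

[[0, 0, 0], [0, 0, 0], [0, 0, 0]]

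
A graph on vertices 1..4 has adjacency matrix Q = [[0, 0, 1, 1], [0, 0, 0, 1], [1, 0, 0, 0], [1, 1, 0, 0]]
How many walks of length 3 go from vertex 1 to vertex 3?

The number of length-3 walks from vertex 1 to vertex 3 is entry (1,3) of Q^3, where Q is the adjacency matrix.
Q^2 = [[2, 1, 0, 0], [1, 1, 0, 0], [0, 0, 1, 1], [0, 0, 1, 2]]
Q^3 = [[0, 0, 2, 3], [0, 0, 1, 2], [2, 1, 0, 0], [3, 2, 0, 0]]

2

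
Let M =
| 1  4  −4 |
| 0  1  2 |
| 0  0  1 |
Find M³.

[[1, 12, 12], [0, 1, 6], [0, 0, 1]]

M = I + N where N = [[0, 4, −4], [0, 0, 2], [0, 0, 0]] is strictly upper-triangular, so N³ = 0.
(I + N)³ = I + 3·N + 3·N² = [[1, 12, 12], [0, 1, 6], [0, 0, 1]].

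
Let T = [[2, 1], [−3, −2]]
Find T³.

T² = I (check: tr T = 0 and det T = −1), so T³ = T since 3 is odd.

[[2, 1], [−3, −2]]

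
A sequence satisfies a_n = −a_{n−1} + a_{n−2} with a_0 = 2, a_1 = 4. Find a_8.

With companion matrix M = [[−1, 1], [1, 0]], [a_n, a_{n−1}]ᵀ = M·[a_{n−1}, a_{n−2}]ᵀ, so [a_8, a_7]ᵀ = M⁷·[a_1, a_0]ᵀ.
M⁷ = [[−21, 13], [13, −8]], giving [a_8, a_7]ᵀ = [[−58], [36]].

−58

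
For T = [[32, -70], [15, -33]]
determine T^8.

[[-37574, 88270], [-18915, 44391]]

tr T = -1 and det T = -6, so the characteristic polynomial is λ² − (-1)λ + (-6) with roots 2 and -3.
Eigenvectors give P = [[7, 2], [3, 1]] with P⁻¹ = [[1, -2], [-3, 7]], and T = P·diag(2, -3)·P⁻¹.
Then T^8 = P·diag(256, 6561)·P⁻¹ = [[1792, 13122], [768, 6561]] · [[1, -2], [-3, 7]] = [[-37574, 88270], [-18915, 44391]].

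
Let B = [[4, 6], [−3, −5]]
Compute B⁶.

[[−62, −126], [63, 127]]

tr B = −1 and det B = −2, so the characteristic polynomial is λ² − (−1)λ + (−2) with roots −2 and 1.
Eigenvectors give P = [[−1, −2], [1, 1]] with P⁻¹ = [[1, 2], [−1, −1]], and B = P·diag(−2, 1)·P⁻¹.
Then B⁶ = P·diag(64, 1)·P⁻¹ = [[−64, −2], [64, 1]] · [[1, 2], [−1, −1]] = [[−62, −126], [63, 127]].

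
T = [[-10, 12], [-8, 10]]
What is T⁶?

tr T = 0 and det T = -4, so the characteristic polynomial is λ² − (0)λ + (-4) with roots -2 and 2.
Eigenvectors give P = [[3, 1], [2, 1]] with P⁻¹ = [[1, -1], [-2, 3]], and T = P·diag(-2, 2)·P⁻¹.
Then T⁶ = P·diag(64, 64)·P⁻¹ = [[192, 64], [128, 64]] · [[1, -1], [-2, 3]] = [[64, 0], [0, 64]].

[[64, 0], [0, 64]]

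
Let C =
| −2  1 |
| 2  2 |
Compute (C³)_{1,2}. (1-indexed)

C² = [[6, 0], [0, 6]]
C³ = [[−12, 6], [12, 12]]

6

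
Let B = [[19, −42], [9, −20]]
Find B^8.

[[−1529, 3570], [−765, 1786]]

tr B = −1 and det B = −2, so the characteristic polynomial is λ² − (−1)λ + (−2) with roots −2 and 1.
Eigenvectors give P = [[2, 7], [1, 3]] with P⁻¹ = [[−3, 7], [1, −2]], and B = P·diag(−2, 1)·P⁻¹.
Then B^8 = P·diag(256, 1)·P⁻¹ = [[512, 7], [256, 3]] · [[−3, 7], [1, −2]] = [[−1529, 3570], [−765, 1786]].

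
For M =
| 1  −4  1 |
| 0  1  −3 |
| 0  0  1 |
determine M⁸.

[[1, −32, 344], [0, 1, −24], [0, 0, 1]]

M = I + N where N = [[0, −4, 1], [0, 0, −3], [0, 0, 0]] is strictly upper-triangular, so N³ = 0.
(I + N)⁸ = I + 8·N + 28·N² = [[1, −32, 344], [0, 1, −24], [0, 0, 1]].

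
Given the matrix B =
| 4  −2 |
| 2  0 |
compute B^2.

[[12, −8], [8, −4]]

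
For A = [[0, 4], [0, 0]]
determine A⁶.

[[0, 0], [0, 0]]

A is strictly triangular, hence nilpotent: A² = 0, so A⁶ = 0.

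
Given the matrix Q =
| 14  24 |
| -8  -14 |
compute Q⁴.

tr Q = 0 and det Q = -4, so the characteristic polynomial is λ² − (0)λ + (-4) with roots -2 and 2.
Eigenvectors give P = [[-3, -2], [2, 1]] with P⁻¹ = [[1, 2], [-2, -3]], and Q = P·diag(-2, 2)·P⁻¹.
Then Q⁴ = P·diag(16, 16)·P⁻¹ = [[-48, -32], [32, 16]] · [[1, 2], [-2, -3]] = [[16, 0], [0, 16]].

[[16, 0], [0, 16]]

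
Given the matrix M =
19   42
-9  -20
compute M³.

tr M = -1 and det M = -2, so the characteristic polynomial is λ² − (-1)λ + (-2) with roots 1 and -2.
Eigenvectors give P = [[-7, -2], [3, 1]] with P⁻¹ = [[-1, -2], [3, 7]], and M = P·diag(1, -2)·P⁻¹.
Then M³ = P·diag(1, -8)·P⁻¹ = [[-7, 16], [3, -8]] · [[-1, -2], [3, 7]] = [[55, 126], [-27, -62]].

[[55, 126], [-27, -62]]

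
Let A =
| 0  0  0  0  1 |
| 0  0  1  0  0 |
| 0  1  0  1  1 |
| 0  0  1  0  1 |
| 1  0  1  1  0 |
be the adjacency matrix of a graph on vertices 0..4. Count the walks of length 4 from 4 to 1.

5

The number of length-4 walks from vertex 4 to vertex 1 is entry (4,1) of A⁴, where A is the adjacency matrix.
A² = [[1, 0, 1, 1, 0], [0, 1, 0, 1, 1], [1, 0, 3, 1, 1], [1, 1, 1, 2, 1], [0, 1, 1, 1, 3]]
A³ = [[0, 1, 1, 1, 3], [1, 0, 3, 1, 1], [1, 3, 2, 4, 5], [1, 1, 4, 2, 4], [3, 1, 5, 4, 2]]
A⁴ = [[3, 1, 5, 4, 2], [1, 3, 2, 4, 5], [5, 2, 12, 7, 7], [4, 4, 7, 8, 7], [2, 5, 7, 7, 12]]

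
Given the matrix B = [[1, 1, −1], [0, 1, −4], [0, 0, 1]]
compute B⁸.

[[1, 8, −120], [0, 1, −32], [0, 0, 1]]

B = I + N where N = [[0, 1, −1], [0, 0, −4], [0, 0, 0]] is strictly upper-triangular, so N³ = 0.
(I + N)⁸ = I + 8·N + 28·N² = [[1, 8, −120], [0, 1, −32], [0, 0, 1]].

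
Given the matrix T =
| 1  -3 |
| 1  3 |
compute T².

[[-2, -12], [4, 6]]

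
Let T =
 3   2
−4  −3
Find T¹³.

T² = I (check: tr T = 0 and det T = −1), so T¹³ = T since 13 is odd.

[[3, 2], [−4, −3]]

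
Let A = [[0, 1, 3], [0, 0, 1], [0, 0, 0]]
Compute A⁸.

A is strictly triangular, hence nilpotent: A³ = 0, so A⁸ = 0.

[[0, 0, 0], [0, 0, 0], [0, 0, 0]]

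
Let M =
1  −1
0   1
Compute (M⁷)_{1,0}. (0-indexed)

M = I + N where N = [[0, −1], [0, 0]] is strictly upper-triangular, so N² = 0.
(I + N)⁷ = I + 7·N = [[1, −7], [0, 1]].

0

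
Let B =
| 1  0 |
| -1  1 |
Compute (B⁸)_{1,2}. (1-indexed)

0

B = I + N where N = [[0, 0], [-1, 0]] is strictly lower-triangular, so N² = 0.
(I + N)⁸ = I + 8·N = [[1, 0], [-8, 1]].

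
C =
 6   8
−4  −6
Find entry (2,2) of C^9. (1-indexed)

tr C = 0 and det C = −4, so the characteristic polynomial is λ² − (0)λ + (−4) with roots −2 and 2.
Eigenvectors give P = [[−1, −2], [1, 1]] with P⁻¹ = [[1, 2], [−1, −1]], and C = P·diag(−2, 2)·P⁻¹.
Then C^9 = P·diag(−512, 512)·P⁻¹ = [[512, −1024], [−512, 512]] · [[1, 2], [−1, −1]] = [[1536, 2048], [−1024, −1536]].

−1536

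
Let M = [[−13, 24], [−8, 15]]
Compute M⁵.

tr M = 2 and det M = −3, so the characteristic polynomial is λ² − (2)λ + (−3) with roots −1 and 3.
Eigenvectors give P = [[2, −3], [1, −2]] with P⁻¹ = [[2, −3], [1, −2]], and M = P·diag(−1, 3)·P⁻¹.
Then M⁵ = P·diag(−1, 243)·P⁻¹ = [[−2, −729], [−1, −486]] · [[2, −3], [1, −2]] = [[−733, 1464], [−488, 975]].

[[−733, 1464], [−488, 975]]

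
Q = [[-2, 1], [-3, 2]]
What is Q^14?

Q² = I (check: tr Q = 0 and det Q = -1), so Q^14 = I since 14 is even.

[[1, 0], [0, 1]]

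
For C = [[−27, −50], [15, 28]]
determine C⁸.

tr C = 1 and det C = −6, so the characteristic polynomial is λ² − (1)λ + (−6) with roots 3 and −2.
Eigenvectors give P = [[−5, −2], [3, 1]] with P⁻¹ = [[1, 2], [−3, −5]], and C = P·diag(3, −2)·P⁻¹.
Then C⁸ = P·diag(6561, 256)·P⁻¹ = [[−32805, −512], [19683, 256]] · [[1, 2], [−3, −5]] = [[−31269, −63050], [18915, 38086]].

[[−31269, −63050], [18915, 38086]]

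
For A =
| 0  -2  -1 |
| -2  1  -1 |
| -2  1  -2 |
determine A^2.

[[6, -3, 4], [0, 4, 3], [2, 3, 5]]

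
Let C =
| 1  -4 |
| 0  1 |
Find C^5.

[[1, -20], [0, 1]]

C = I + N where N = [[0, -4], [0, 0]] is strictly upper-triangular, so N^2 = 0.
(I + N)^5 = I + 5·N = [[1, -20], [0, 1]].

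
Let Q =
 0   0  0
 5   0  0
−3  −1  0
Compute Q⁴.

[[0, 0, 0], [0, 0, 0], [0, 0, 0]]

Q is strictly triangular, hence nilpotent: Q³ = 0, so Q⁴ = 0.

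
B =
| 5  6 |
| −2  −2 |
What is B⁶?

tr B = 3 and det B = 2, so the characteristic polynomial is λ² − (3)λ + (2) with roots 1 and 2.
Eigenvectors give P = [[−3, −2], [2, 1]] with P⁻¹ = [[1, 2], [−2, −3]], and B = P·diag(1, 2)·P⁻¹.
Then B⁶ = P·diag(1, 64)·P⁻¹ = [[−3, −128], [2, 64]] · [[1, 2], [−2, −3]] = [[253, 378], [−126, −188]].

[[253, 378], [−126, −188]]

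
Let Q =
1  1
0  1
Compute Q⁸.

Q = I + N where N = [[0, 1], [0, 0]] is strictly upper-triangular, so N² = 0.
(I + N)⁸ = I + 8·N = [[1, 8], [0, 1]].

[[1, 8], [0, 1]]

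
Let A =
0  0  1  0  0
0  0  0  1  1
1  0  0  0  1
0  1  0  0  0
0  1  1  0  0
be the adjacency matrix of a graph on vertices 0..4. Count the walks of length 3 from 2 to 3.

The number of length-3 walks from vertex 2 to vertex 3 is entry (2,3) of A^3, where A is the adjacency matrix.
A^2 = [[1, 0, 0, 0, 1], [0, 2, 1, 0, 0], [0, 1, 2, 0, 0], [0, 0, 0, 1, 1], [1, 0, 0, 1, 2]]
A^3 = [[0, 1, 2, 0, 0], [1, 0, 0, 2, 3], [2, 0, 0, 1, 3], [0, 2, 1, 0, 0], [0, 3, 3, 0, 0]]

1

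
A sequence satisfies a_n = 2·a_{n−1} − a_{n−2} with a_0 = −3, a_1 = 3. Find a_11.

With companion matrix M = [[2, −1], [1, 0]], [a_n, a_{n−1}]ᵀ = M·[a_{n−1}, a_{n−2}]ᵀ, so [a_11, a_10]ᵀ = M¹⁰·[a_1, a_0]ᵀ.
M¹⁰ = [[11, −10], [10, −9]], giving [a_11, a_10]ᵀ = [[63], [57]].

63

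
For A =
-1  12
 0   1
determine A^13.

[[-1, 12], [0, 1]]

A² = I (check: tr A = 0 and det A = -1), so A^13 = A since 13 is odd.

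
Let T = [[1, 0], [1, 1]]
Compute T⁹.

[[1, 0], [9, 1]]

T = I + N where N = [[0, 0], [1, 0]] is strictly lower-triangular, so N² = 0.
(I + N)⁹ = I + 9·N = [[1, 0], [9, 1]].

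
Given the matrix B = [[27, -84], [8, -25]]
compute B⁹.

tr B = 2 and det B = -3, so the characteristic polynomial is λ² − (2)λ + (-3) with roots 3 and -1.
Eigenvectors give P = [[7, 3], [2, 1]] with P⁻¹ = [[1, -3], [-2, 7]], and B = P·diag(3, -1)·P⁻¹.
Then B⁹ = P·diag(19683, -1)·P⁻¹ = [[137781, -3], [39366, -1]] · [[1, -3], [-2, 7]] = [[137787, -413364], [39368, -118105]].

[[137787, -413364], [39368, -118105]]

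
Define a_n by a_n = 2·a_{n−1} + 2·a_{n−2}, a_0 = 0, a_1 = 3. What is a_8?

2688

With companion matrix M = [[2, 2], [1, 0]], [a_n, a_{n−1}]ᵀ = M·[a_{n−1}, a_{n−2}]ᵀ, so [a_8, a_7]ᵀ = M⁷·[a_1, a_0]ᵀ.
M⁷ = [[896, 656], [328, 240]], giving [a_8, a_7]ᵀ = [[2688], [984]].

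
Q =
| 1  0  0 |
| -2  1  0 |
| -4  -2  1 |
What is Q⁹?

Q = I + N where N = [[0, 0, 0], [-2, 0, 0], [-4, -2, 0]] is strictly lower-triangular, so N³ = 0.
(I + N)⁹ = I + 9·N + 36·N² = [[1, 0, 0], [-18, 1, 0], [108, -18, 1]].

[[1, 0, 0], [-18, 1, 0], [108, -18, 1]]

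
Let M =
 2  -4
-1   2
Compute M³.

[[32, -64], [-16, 32]]

M² = [[8, -16], [-4, 8]]
M³ = [[32, -64], [-16, 32]]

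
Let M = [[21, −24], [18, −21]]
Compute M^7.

tr M = 0 and det M = −9, so the characteristic polynomial is λ² − (0)λ + (−9) with roots 3 and −3.
Eigenvectors give P = [[4, 1], [3, 1]] with P⁻¹ = [[1, −1], [−3, 4]], and M = P·diag(3, −3)·P⁻¹.
Then M^7 = P·diag(2187, −2187)·P⁻¹ = [[8748, −2187], [6561, −2187]] · [[1, −1], [−3, 4]] = [[15309, −17496], [13122, −15309]].

[[15309, −17496], [13122, −15309]]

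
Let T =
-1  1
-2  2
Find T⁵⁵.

[[-1, 1], [-2, 2]]

T² = T (a projection; rank 1, trace 1), so T⁵⁵ = T.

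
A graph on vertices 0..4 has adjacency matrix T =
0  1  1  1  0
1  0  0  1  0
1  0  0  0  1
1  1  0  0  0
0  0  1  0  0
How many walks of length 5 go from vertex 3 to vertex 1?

13

The number of length-5 walks from vertex 3 to vertex 1 is entry (3,1) of T⁵, where T is the adjacency matrix.
T² = [[3, 1, 0, 1, 1], [1, 2, 1, 1, 0], [0, 1, 2, 1, 0], [1, 1, 1, 2, 0], [1, 0, 0, 0, 1]]
T³ = [[2, 4, 4, 4, 0], [4, 2, 1, 3, 1], [4, 1, 0, 1, 2], [4, 3, 1, 2, 1], [0, 1, 2, 1, 0]]
T⁴ = [[12, 6, 2, 6, 4], [6, 7, 5, 6, 1], [2, 5, 6, 5, 0], [6, 6, 5, 7, 1], [4, 1, 0, 1, 2]]
T⁵ = [[14, 18, 16, 18, 2], [18, 12, 7, 13, 5], [16, 7, 2, 7, 6], [18, 13, 7, 12, 5], [2, 5, 6, 5, 0]]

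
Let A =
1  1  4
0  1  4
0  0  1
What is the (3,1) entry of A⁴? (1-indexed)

0

A = I + N where N = [[0, 1, 4], [0, 0, 4], [0, 0, 0]] is strictly upper-triangular, so N³ = 0.
(I + N)⁴ = I + 4·N + 6·N² = [[1, 4, 40], [0, 1, 16], [0, 0, 1]].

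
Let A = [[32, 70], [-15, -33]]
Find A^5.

tr A = -1 and det A = -6, so the characteristic polynomial is λ² − (-1)λ + (-6) with roots 2 and -3.
Eigenvectors give P = [[7, 2], [-3, -1]] with P⁻¹ = [[1, 2], [-3, -7]], and A = P·diag(2, -3)·P⁻¹.
Then A^5 = P·diag(32, -243)·P⁻¹ = [[224, -486], [-96, 243]] · [[1, 2], [-3, -7]] = [[1682, 3850], [-825, -1893]].

[[1682, 3850], [-825, -1893]]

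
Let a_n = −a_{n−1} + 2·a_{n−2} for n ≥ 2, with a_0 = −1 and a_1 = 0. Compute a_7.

With companion matrix A = [[−1, 2], [1, 0]], [a_n, a_{n−1}]ᵀ = A·[a_{n−1}, a_{n−2}]ᵀ, so [a_7, a_6]ᵀ = A^6·[a_1, a_0]ᵀ.
A^6 = [[43, −42], [−21, 22]], giving [a_7, a_6]ᵀ = [[42], [−22]].

42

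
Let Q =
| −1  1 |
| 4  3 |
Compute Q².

[[5, 2], [8, 13]]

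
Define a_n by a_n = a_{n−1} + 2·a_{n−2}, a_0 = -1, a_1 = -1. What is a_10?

-683

With companion matrix A = [[1, 2], [1, 0]], [a_n, a_{n−1}]ᵀ = A·[a_{n−1}, a_{n−2}]ᵀ, so [a_10, a_9]ᵀ = A⁹·[a_1, a_0]ᵀ.
A⁹ = [[341, 342], [171, 170]], giving [a_10, a_9]ᵀ = [[-683], [-341]].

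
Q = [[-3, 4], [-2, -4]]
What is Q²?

[[1, -28], [14, 8]]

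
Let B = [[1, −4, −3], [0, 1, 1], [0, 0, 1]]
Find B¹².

B = I + N where N = [[0, −4, −3], [0, 0, 1], [0, 0, 0]] is strictly upper-triangular, so N³ = 0.
(I + N)¹² = I + 12·N + 66·N² = [[1, −48, −300], [0, 1, 12], [0, 0, 1]].

[[1, −48, −300], [0, 1, 12], [0, 0, 1]]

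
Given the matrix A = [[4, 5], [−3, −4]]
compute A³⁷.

[[4, 5], [−3, −4]]

A² = I (check: tr A = 0 and det A = −1), so A³⁷ = A since 37 is odd.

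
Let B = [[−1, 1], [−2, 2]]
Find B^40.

B² = B (a projection; rank 1, trace 1), so B^40 = B.

[[−1, 1], [−2, 2]]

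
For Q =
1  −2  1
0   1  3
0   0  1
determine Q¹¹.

Q = I + N where N = [[0, −2, 1], [0, 0, 3], [0, 0, 0]] is strictly upper-triangular, so N³ = 0.
(I + N)¹¹ = I + 11·N + 55·N² = [[1, −22, −319], [0, 1, 33], [0, 0, 1]].

[[1, −22, −319], [0, 1, 33], [0, 0, 1]]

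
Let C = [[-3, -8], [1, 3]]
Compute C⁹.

[[-3, -8], [1, 3]]

C² = I (check: tr C = 0 and det C = -1), so C⁹ = C since 9 is odd.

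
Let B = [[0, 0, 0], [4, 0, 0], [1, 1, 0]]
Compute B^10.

[[0, 0, 0], [0, 0, 0], [0, 0, 0]]

B is strictly triangular, hence nilpotent: B^3 = 0, so B^10 = 0.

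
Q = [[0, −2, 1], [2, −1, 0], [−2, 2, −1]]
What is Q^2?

[[−6, 4, −1], [−2, −3, 2], [6, 0, −1]]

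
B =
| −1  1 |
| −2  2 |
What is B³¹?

B² = B (a projection; rank 1, trace 1), so B³¹ = B.

[[−1, 1], [−2, 2]]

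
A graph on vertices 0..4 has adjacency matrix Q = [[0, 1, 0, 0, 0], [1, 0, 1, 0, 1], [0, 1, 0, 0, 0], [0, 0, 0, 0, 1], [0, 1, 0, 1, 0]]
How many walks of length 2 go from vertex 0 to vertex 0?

1

The number of length-2 walks from vertex 0 to vertex 0 is entry (0,0) of Q², where Q is the adjacency matrix.
Q² = [[1, 0, 1, 0, 1], [0, 3, 0, 1, 0], [1, 0, 1, 0, 1], [0, 1, 0, 1, 0], [1, 0, 1, 0, 2]]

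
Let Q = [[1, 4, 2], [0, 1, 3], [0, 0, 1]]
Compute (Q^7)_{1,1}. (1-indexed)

1

Q = I + N where N = [[0, 4, 2], [0, 0, 3], [0, 0, 0]] is strictly upper-triangular, so N^3 = 0.
(I + N)^7 = I + 7·N + 21·N^2 = [[1, 28, 266], [0, 1, 21], [0, 0, 1]].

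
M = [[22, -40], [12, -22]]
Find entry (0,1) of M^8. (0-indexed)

tr M = 0 and det M = -4, so the characteristic polynomial is λ² − (0)λ + (-4) with roots -2 and 2.
Eigenvectors give P = [[-5, -2], [-3, -1]] with P⁻¹ = [[1, -2], [-3, 5]], and M = P·diag(-2, 2)·P⁻¹.
Then M^8 = P·diag(256, 256)·P⁻¹ = [[-1280, -512], [-768, -256]] · [[1, -2], [-3, 5]] = [[256, 0], [0, 256]].

0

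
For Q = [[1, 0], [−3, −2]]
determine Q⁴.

[[1, 0], [15, 16]]

Q² = [[1, 0], [3, 4]]
Q³ = [[1, 0], [−9, −8]]
Q⁴ = [[1, 0], [15, 16]]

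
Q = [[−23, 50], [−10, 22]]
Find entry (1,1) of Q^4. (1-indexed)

tr Q = −1 and det Q = −6, so the characteristic polynomial is λ² − (−1)λ + (−6) with roots −3 and 2.
Eigenvectors give P = [[−5, 2], [−2, 1]] with P⁻¹ = [[−1, 2], [−2, 5]], and Q = P·diag(−3, 2)·P⁻¹.
Then Q^4 = P·diag(81, 16)·P⁻¹ = [[−405, 32], [−162, 16]] · [[−1, 2], [−2, 5]] = [[341, −650], [130, −244]].

341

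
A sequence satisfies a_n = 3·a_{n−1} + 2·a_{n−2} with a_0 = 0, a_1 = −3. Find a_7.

With companion matrix T = [[3, 2], [1, 0]], [a_n, a_{n−1}]ᵀ = T·[a_{n−1}, a_{n−2}]ᵀ, so [a_7, a_6]ᵀ = T⁶·[a_1, a_0]ᵀ.
T⁶ = [[1763, 990], [495, 278]], giving [a_7, a_6]ᵀ = [[−5289], [−1485]].

−5289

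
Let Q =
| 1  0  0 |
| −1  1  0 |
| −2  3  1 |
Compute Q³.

Q = I + N where N = [[0, 0, 0], [−1, 0, 0], [−2, 3, 0]] is strictly lower-triangular, so N³ = 0.
(I + N)³ = I + 3·N + 3·N² = [[1, 0, 0], [−3, 1, 0], [−15, 9, 1]].

[[1, 0, 0], [−3, 1, 0], [−15, 9, 1]]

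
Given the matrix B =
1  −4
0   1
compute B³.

[[1, −12], [0, 1]]

B = I + N where N = [[0, −4], [0, 0]] is strictly upper-triangular, so N² = 0.
(I + N)³ = I + 3·N = [[1, −12], [0, 1]].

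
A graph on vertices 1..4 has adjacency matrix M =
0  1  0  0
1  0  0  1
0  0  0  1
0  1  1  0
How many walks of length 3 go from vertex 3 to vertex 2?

0

The number of length-3 walks from vertex 3 to vertex 2 is entry (3,2) of M³, where M is the adjacency matrix.
M² = [[1, 0, 0, 1], [0, 2, 1, 0], [0, 1, 1, 0], [1, 0, 0, 2]]
M³ = [[0, 2, 1, 0], [2, 0, 0, 3], [1, 0, 0, 2], [0, 3, 2, 0]]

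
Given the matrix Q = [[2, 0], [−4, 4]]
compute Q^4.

Q^2 = [[4, 0], [−24, 16]]
Q^3 = [[8, 0], [−112, 64]]
Q^4 = [[16, 0], [−480, 256]]

[[16, 0], [−480, 256]]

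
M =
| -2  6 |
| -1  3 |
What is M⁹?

M² = M (a projection; rank 1, trace 1), so M⁹ = M.

[[-2, 6], [-1, 3]]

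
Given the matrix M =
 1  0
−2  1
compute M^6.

M = I + N where N = [[0, 0], [−2, 0]] is strictly lower-triangular, so N^2 = 0.
(I + N)^6 = I + 6·N = [[1, 0], [−12, 1]].

[[1, 0], [−12, 1]]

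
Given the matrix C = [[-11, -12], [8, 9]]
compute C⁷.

tr C = -2 and det C = -3, so the characteristic polynomial is λ² − (-2)λ + (-3) with roots 1 and -3.
Eigenvectors give P = [[-1, 3], [1, -2]] with P⁻¹ = [[2, 3], [1, 1]], and C = P·diag(1, -3)·P⁻¹.
Then C⁷ = P·diag(1, -2187)·P⁻¹ = [[-1, -6561], [1, 4374]] · [[2, 3], [1, 1]] = [[-6563, -6564], [4376, 4377]].

[[-6563, -6564], [4376, 4377]]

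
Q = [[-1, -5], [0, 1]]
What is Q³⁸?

[[1, 0], [0, 1]]

Q² = I (check: tr Q = 0 and det Q = -1), so Q³⁸ = I since 38 is even.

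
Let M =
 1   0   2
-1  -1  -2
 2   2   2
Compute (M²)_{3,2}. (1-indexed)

2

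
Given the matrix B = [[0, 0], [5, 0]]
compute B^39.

[[0, 0], [0, 0]]

B is strictly triangular, hence nilpotent: B^2 = 0, so B^39 = 0.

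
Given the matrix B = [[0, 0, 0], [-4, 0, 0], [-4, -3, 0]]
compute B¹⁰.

B is strictly triangular, hence nilpotent: B³ = 0, so B¹⁰ = 0.

[[0, 0, 0], [0, 0, 0], [0, 0, 0]]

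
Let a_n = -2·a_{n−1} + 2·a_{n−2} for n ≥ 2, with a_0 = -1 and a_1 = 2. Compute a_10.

-18272

With companion matrix A = [[-2, 2], [1, 0]], [a_n, a_{n−1}]ᵀ = A·[a_{n−1}, a_{n−2}]ᵀ, so [a_10, a_9]ᵀ = A⁹·[a_1, a_0]ᵀ.
A⁹ = [[-6688, 4896], [2448, -1792]], giving [a_10, a_9]ᵀ = [[-18272], [6688]].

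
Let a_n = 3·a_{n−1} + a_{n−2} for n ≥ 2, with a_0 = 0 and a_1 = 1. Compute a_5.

109

With companion matrix C = [[3, 1], [1, 0]], [a_n, a_{n−1}]ᵀ = C·[a_{n−1}, a_{n−2}]ᵀ, so [a_5, a_4]ᵀ = C⁴·[a_1, a_0]ᵀ.
C⁴ = [[109, 33], [33, 10]], giving [a_5, a_4]ᵀ = [[109], [33]].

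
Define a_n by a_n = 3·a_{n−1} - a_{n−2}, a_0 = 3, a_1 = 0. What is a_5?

-63

With companion matrix Q = [[3, -1], [1, 0]], [a_n, a_{n−1}]ᵀ = Q·[a_{n−1}, a_{n−2}]ᵀ, so [a_5, a_4]ᵀ = Q^4·[a_1, a_0]ᵀ.
Q^4 = [[55, -21], [21, -8]], giving [a_5, a_4]ᵀ = [[-63], [-24]].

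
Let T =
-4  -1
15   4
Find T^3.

T² = I (check: tr T = 0 and det T = -1), so T^3 = T since 3 is odd.

[[-4, -1], [15, 4]]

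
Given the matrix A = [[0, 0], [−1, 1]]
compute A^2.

[[0, 0], [−1, 1]]

A² = A (a projection; rank 1, trace 1), so A^2 = A.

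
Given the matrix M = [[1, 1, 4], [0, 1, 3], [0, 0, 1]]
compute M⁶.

M = I + N where N = [[0, 1, 4], [0, 0, 3], [0, 0, 0]] is strictly upper-triangular, so N³ = 0.
(I + N)⁶ = I + 6·N + 15·N² = [[1, 6, 69], [0, 1, 18], [0, 0, 1]].

[[1, 6, 69], [0, 1, 18], [0, 0, 1]]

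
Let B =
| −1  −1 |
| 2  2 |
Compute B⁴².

[[−1, −1], [2, 2]]

B² = B (a projection; rank 1, trace 1), so B⁴² = B.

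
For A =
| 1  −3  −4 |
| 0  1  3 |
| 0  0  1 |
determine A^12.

[[1, −36, −642], [0, 1, 36], [0, 0, 1]]

A = I + N where N = [[0, −3, −4], [0, 0, 3], [0, 0, 0]] is strictly upper-triangular, so N^3 = 0.
(I + N)^12 = I + 12·N + 66·N^2 = [[1, −36, −642], [0, 1, 36], [0, 0, 1]].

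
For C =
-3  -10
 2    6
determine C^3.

tr C = 3 and det C = 2, so the characteristic polynomial is λ² − (3)λ + (2) with roots 1 and 2.
Eigenvectors give P = [[5, -2], [-2, 1]] with P⁻¹ = [[1, 2], [2, 5]], and C = P·diag(1, 2)·P⁻¹.
Then C^3 = P·diag(1, 8)·P⁻¹ = [[5, -16], [-2, 8]] · [[1, 2], [2, 5]] = [[-27, -70], [14, 36]].

[[-27, -70], [14, 36]]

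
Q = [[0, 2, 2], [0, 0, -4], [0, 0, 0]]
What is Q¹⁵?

[[0, 0, 0], [0, 0, 0], [0, 0, 0]]

Q is strictly triangular, hence nilpotent: Q³ = 0, so Q¹⁵ = 0.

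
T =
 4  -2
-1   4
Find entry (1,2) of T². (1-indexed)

-16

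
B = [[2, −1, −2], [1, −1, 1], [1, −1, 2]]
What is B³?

[[−6, 7, −19], [2, 0, −7], [5, −2, −6]]

B² = [[1, 1, −9], [2, −1, −1], [3, −2, 1]]
B³ = [[−6, 7, −19], [2, 0, −7], [5, −2, −6]]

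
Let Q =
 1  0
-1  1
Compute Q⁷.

Q = I + N where N = [[0, 0], [-1, 0]] is strictly lower-triangular, so N² = 0.
(I + N)⁷ = I + 7·N = [[1, 0], [-7, 1]].

[[1, 0], [-7, 1]]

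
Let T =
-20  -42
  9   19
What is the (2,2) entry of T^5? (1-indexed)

199

tr T = -1 and det T = -2, so the characteristic polynomial is λ² − (-1)λ + (-2) with roots 1 and -2.
Eigenvectors give P = [[2, -7], [-1, 3]] with P⁻¹ = [[-3, -7], [-1, -2]], and T = P·diag(1, -2)·P⁻¹.
Then T^5 = P·diag(1, -32)·P⁻¹ = [[2, 224], [-1, -96]] · [[-3, -7], [-1, -2]] = [[-230, -462], [99, 199]].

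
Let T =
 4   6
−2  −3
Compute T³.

[[4, 6], [−2, −3]]

T² = T (a projection; rank 1, trace 1), so T³ = T.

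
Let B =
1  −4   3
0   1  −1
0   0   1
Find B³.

B = I + N where N = [[0, −4, 3], [0, 0, −1], [0, 0, 0]] is strictly upper-triangular, so N³ = 0.
(I + N)³ = I + 3·N + 3·N² = [[1, −12, 21], [0, 1, −3], [0, 0, 1]].

[[1, −12, 21], [0, 1, −3], [0, 0, 1]]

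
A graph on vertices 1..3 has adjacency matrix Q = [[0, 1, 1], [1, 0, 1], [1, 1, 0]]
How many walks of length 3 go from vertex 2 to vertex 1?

The number of length-3 walks from vertex 2 to vertex 1 is entry (2,1) of Q³, where Q is the adjacency matrix.
Q² = [[2, 1, 1], [1, 2, 1], [1, 1, 2]]
Q³ = [[2, 3, 3], [3, 2, 3], [3, 3, 2]]

3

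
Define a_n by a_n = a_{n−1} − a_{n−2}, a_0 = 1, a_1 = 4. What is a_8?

With companion matrix T = [[1, −1], [1, 0]], [a_n, a_{n−1}]ᵀ = T·[a_{n−1}, a_{n−2}]ᵀ, so [a_8, a_7]ᵀ = T⁷·[a_1, a_0]ᵀ.
T⁷ = [[1, −1], [1, 0]], giving [a_8, a_7]ᵀ = [[3], [4]].

3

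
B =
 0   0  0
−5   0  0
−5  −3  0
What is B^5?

[[0, 0, 0], [0, 0, 0], [0, 0, 0]]

B is strictly triangular, hence nilpotent: B^3 = 0, so B^5 = 0.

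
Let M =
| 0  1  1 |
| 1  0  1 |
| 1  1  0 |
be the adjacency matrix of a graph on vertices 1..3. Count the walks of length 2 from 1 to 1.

The number of length-2 walks from vertex 1 to vertex 1 is entry (1,1) of M², where M is the adjacency matrix.
M² = [[2, 1, 1], [1, 2, 1], [1, 1, 2]]

2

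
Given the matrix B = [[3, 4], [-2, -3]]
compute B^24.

B² = I (check: tr B = 0 and det B = -1), so B^24 = I since 24 is even.

[[1, 0], [0, 1]]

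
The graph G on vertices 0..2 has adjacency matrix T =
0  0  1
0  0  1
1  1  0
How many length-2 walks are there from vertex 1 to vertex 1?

1

The number of length-2 walks from vertex 1 to vertex 1 is entry (1,1) of T^2, where T is the adjacency matrix.
T^2 = [[1, 1, 0], [1, 1, 0], [0, 0, 2]]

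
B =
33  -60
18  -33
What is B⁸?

tr B = 0 and det B = -9, so the characteristic polynomial is λ² − (0)λ + (-9) with roots -3 and 3.
Eigenvectors give P = [[5, 2], [3, 1]] with P⁻¹ = [[-1, 2], [3, -5]], and B = P·diag(-3, 3)·P⁻¹.
Then B⁸ = P·diag(6561, 6561)·P⁻¹ = [[32805, 13122], [19683, 6561]] · [[-1, 2], [3, -5]] = [[6561, 0], [0, 6561]].

[[6561, 0], [0, 6561]]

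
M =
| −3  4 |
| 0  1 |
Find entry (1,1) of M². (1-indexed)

9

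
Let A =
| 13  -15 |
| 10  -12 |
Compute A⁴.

[[211, -195], [130, -114]]

tr A = 1 and det A = -6, so the characteristic polynomial is λ² − (1)λ + (-6) with roots -2 and 3.
Eigenvectors give P = [[1, 3], [1, 2]] with P⁻¹ = [[-2, 3], [1, -1]], and A = P·diag(-2, 3)·P⁻¹.
Then A⁴ = P·diag(16, 81)·P⁻¹ = [[16, 243], [16, 162]] · [[-2, 3], [1, -1]] = [[211, -195], [130, -114]].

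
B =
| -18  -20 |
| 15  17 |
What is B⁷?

tr B = -1 and det B = -6, so the characteristic polynomial is λ² − (-1)λ + (-6) with roots -3 and 2.
Eigenvectors give P = [[4, -1], [-3, 1]] with P⁻¹ = [[1, 1], [3, 4]], and B = P·diag(-3, 2)·P⁻¹.
Then B⁷ = P·diag(-2187, 128)·P⁻¹ = [[-8748, -128], [6561, 128]] · [[1, 1], [3, 4]] = [[-9132, -9260], [6945, 7073]].

[[-9132, -9260], [6945, 7073]]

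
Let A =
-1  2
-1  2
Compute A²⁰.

[[-1, 2], [-1, 2]]

A² = A (a projection; rank 1, trace 1), so A²⁰ = A.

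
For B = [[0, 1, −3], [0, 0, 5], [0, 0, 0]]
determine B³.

B is strictly triangular, hence nilpotent: B³ = 0, so B³ = 0.

[[0, 0, 0], [0, 0, 0], [0, 0, 0]]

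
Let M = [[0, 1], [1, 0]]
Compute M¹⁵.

M² = I (check: tr M = 0 and det M = −1), so M¹⁵ = M since 15 is odd.

[[0, 1], [1, 0]]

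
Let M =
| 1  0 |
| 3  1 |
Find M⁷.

[[1, 0], [21, 1]]

M = I + N where N = [[0, 0], [3, 0]] is strictly lower-triangular, so N² = 0.
(I + N)⁷ = I + 7·N = [[1, 0], [21, 1]].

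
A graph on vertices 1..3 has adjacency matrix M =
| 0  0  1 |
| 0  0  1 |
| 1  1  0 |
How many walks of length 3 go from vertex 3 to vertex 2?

The number of length-3 walks from vertex 3 to vertex 2 is entry (3,2) of M³, where M is the adjacency matrix.
M² = [[1, 1, 0], [1, 1, 0], [0, 0, 2]]
M³ = [[0, 0, 2], [0, 0, 2], [2, 2, 0]]

2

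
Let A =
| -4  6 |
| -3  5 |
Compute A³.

tr A = 1 and det A = -2, so the characteristic polynomial is λ² − (1)λ + (-2) with roots -1 and 2.
Eigenvectors give P = [[2, -1], [1, -1]] with P⁻¹ = [[1, -1], [1, -2]], and A = P·diag(-1, 2)·P⁻¹.
Then A³ = P·diag(-1, 8)·P⁻¹ = [[-2, -8], [-1, -8]] · [[1, -1], [1, -2]] = [[-10, 18], [-9, 17]].

[[-10, 18], [-9, 17]]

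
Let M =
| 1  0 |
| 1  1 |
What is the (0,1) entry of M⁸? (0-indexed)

0

M = I + N where N = [[0, 0], [1, 0]] is strictly lower-triangular, so N² = 0.
(I + N)⁸ = I + 8·N = [[1, 0], [8, 1]].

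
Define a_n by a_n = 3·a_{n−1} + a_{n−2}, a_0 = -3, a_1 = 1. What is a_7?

With companion matrix Q = [[3, 1], [1, 0]], [a_n, a_{n−1}]ᵀ = Q·[a_{n−1}, a_{n−2}]ᵀ, so [a_7, a_6]ᵀ = Q⁶·[a_1, a_0]ᵀ.
Q⁶ = [[1189, 360], [360, 109]], giving [a_7, a_6]ᵀ = [[109], [33]].

109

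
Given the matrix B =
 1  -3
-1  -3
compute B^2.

[[4, 6], [2, 12]]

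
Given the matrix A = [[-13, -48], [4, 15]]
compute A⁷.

tr A = 2 and det A = -3, so the characteristic polynomial is λ² − (2)λ + (-3) with roots -1 and 3.
Eigenvectors give P = [[4, -3], [-1, 1]] with P⁻¹ = [[1, 3], [1, 4]], and A = P·diag(-1, 3)·P⁻¹.
Then A⁷ = P·diag(-1, 2187)·P⁻¹ = [[-4, -6561], [1, 2187]] · [[1, 3], [1, 4]] = [[-6565, -26256], [2188, 8751]].

[[-6565, -26256], [2188, 8751]]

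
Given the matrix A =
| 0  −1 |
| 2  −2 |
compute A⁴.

[[−4, 0], [0, −4]]

A² = [[−2, 2], [−4, 2]]
A³ = [[4, −2], [4, 0]]
A⁴ = [[−4, 0], [0, −4]]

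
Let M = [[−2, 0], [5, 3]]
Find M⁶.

[[64, 0], [665, 729]]

tr M = 1 and det M = −6, so the characteristic polynomial is λ² − (1)λ + (−6) with roots 3 and −2.
Eigenvectors give P = [[0, −1], [1, 1]] with P⁻¹ = [[1, 1], [−1, 0]], and M = P·diag(3, −2)·P⁻¹.
Then M⁶ = P·diag(729, 64)·P⁻¹ = [[0, −64], [729, 64]] · [[1, 1], [−1, 0]] = [[64, 0], [665, 729]].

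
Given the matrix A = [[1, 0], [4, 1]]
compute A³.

[[1, 0], [12, 1]]

A = I + N where N = [[0, 0], [4, 0]] is strictly lower-triangular, so N² = 0.
(I + N)³ = I + 3·N = [[1, 0], [12, 1]].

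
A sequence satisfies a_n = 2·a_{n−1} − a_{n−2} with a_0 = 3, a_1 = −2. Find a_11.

With companion matrix C = [[2, −1], [1, 0]], [a_n, a_{n−1}]ᵀ = C·[a_{n−1}, a_{n−2}]ᵀ, so [a_11, a_10]ᵀ = C¹⁰·[a_1, a_0]ᵀ.
C¹⁰ = [[11, −10], [10, −9]], giving [a_11, a_10]ᵀ = [[−52], [−47]].

−52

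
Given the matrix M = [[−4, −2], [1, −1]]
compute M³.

[[−46, −38], [19, 11]]

tr M = −5 and det M = 6, so the characteristic polynomial is λ² − (−5)λ + (6) with roots −2 and −3.
Eigenvectors give P = [[−1, −2], [1, 1]] with P⁻¹ = [[1, 2], [−1, −1]], and M = P·diag(−2, −3)·P⁻¹.
Then M³ = P·diag(−8, −27)·P⁻¹ = [[8, 54], [−8, −27]] · [[1, 2], [−1, −1]] = [[−46, −38], [19, 11]].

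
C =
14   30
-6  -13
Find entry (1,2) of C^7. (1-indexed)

tr C = 1 and det C = -2, so the characteristic polynomial is λ² − (1)λ + (-2) with roots -1 and 2.
Eigenvectors give P = [[-2, 5], [1, -2]] with P⁻¹ = [[2, 5], [1, 2]], and C = P·diag(-1, 2)·P⁻¹.
Then C^7 = P·diag(-1, 128)·P⁻¹ = [[2, 640], [-1, -256]] · [[2, 5], [1, 2]] = [[644, 1290], [-258, -517]].

1290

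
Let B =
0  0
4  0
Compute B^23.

B is strictly triangular, hence nilpotent: B^2 = 0, so B^23 = 0.

[[0, 0], [0, 0]]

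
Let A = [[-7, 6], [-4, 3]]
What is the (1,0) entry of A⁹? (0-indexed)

-39364

tr A = -4 and det A = 3, so the characteristic polynomial is λ² − (-4)λ + (3) with roots -1 and -3.
Eigenvectors give P = [[1, 3], [1, 2]] with P⁻¹ = [[-2, 3], [1, -1]], and A = P·diag(-1, -3)·P⁻¹.
Then A⁹ = P·diag(-1, -19683)·P⁻¹ = [[-1, -59049], [-1, -39366]] · [[-2, 3], [1, -1]] = [[-59047, 59046], [-39364, 39363]].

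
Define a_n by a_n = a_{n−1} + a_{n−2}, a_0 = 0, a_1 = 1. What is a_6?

With companion matrix B = [[1, 1], [1, 0]], [a_n, a_{n−1}]ᵀ = B·[a_{n−1}, a_{n−2}]ᵀ, so [a_6, a_5]ᵀ = B⁵·[a_1, a_0]ᵀ.
B⁵ = [[8, 5], [5, 3]], giving [a_6, a_5]ᵀ = [[8], [5]].

8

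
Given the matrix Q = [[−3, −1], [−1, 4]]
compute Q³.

Q² = [[10, −1], [−1, 17]]
Q³ = [[−29, −14], [−14, 69]]

[[−29, −14], [−14, 69]]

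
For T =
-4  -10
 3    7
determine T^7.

tr T = 3 and det T = 2, so the characteristic polynomial is λ² − (3)λ + (2) with roots 2 and 1.
Eigenvectors give P = [[-5, -2], [3, 1]] with P⁻¹ = [[1, 2], [-3, -5]], and T = P·diag(2, 1)·P⁻¹.
Then T^7 = P·diag(128, 1)·P⁻¹ = [[-640, -2], [384, 1]] · [[1, 2], [-3, -5]] = [[-634, -1270], [381, 763]].

[[-634, -1270], [381, 763]]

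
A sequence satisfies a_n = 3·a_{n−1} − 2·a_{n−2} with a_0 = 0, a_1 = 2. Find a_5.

62

With companion matrix M = [[3, −2], [1, 0]], [a_n, a_{n−1}]ᵀ = M·[a_{n−1}, a_{n−2}]ᵀ, so [a_5, a_4]ᵀ = M⁴·[a_1, a_0]ᵀ.
M⁴ = [[31, −30], [15, −14]], giving [a_5, a_4]ᵀ = [[62], [30]].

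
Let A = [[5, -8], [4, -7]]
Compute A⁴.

tr A = -2 and det A = -3, so the characteristic polynomial is λ² − (-2)λ + (-3) with roots -3 and 1.
Eigenvectors give P = [[-1, 2], [-1, 1]] with P⁻¹ = [[1, -2], [1, -1]], and A = P·diag(-3, 1)·P⁻¹.
Then A⁴ = P·diag(81, 1)·P⁻¹ = [[-81, 2], [-81, 1]] · [[1, -2], [1, -1]] = [[-79, 160], [-80, 161]].

[[-79, 160], [-80, 161]]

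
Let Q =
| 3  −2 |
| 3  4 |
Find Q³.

Q² = [[3, −14], [21, 10]]
Q³ = [[−33, −62], [93, −2]]

[[−33, −62], [93, −2]]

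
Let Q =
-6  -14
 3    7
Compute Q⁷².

Q² = Q (a projection; rank 1, trace 1), so Q⁷² = Q.

[[-6, -14], [3, 7]]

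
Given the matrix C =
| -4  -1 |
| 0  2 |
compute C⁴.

C² = [[16, 2], [0, 4]]
C³ = [[-64, -12], [0, 8]]
C⁴ = [[256, 40], [0, 16]]

[[256, 40], [0, 16]]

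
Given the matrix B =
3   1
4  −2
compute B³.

B² = [[13, 1], [4, 8]]
B³ = [[43, 11], [44, −12]]

[[43, 11], [44, −12]]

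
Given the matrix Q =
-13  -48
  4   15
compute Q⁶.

[[-2183, -8736], [728, 2913]]

tr Q = 2 and det Q = -3, so the characteristic polynomial is λ² − (2)λ + (-3) with roots -1 and 3.
Eigenvectors give P = [[4, -3], [-1, 1]] with P⁻¹ = [[1, 3], [1, 4]], and Q = P·diag(-1, 3)·P⁻¹.
Then Q⁶ = P·diag(1, 729)·P⁻¹ = [[4, -2187], [-1, 729]] · [[1, 3], [1, 4]] = [[-2183, -8736], [728, 2913]].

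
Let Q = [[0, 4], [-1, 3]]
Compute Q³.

Q² = [[-4, 12], [-3, 5]]
Q³ = [[-12, 20], [-5, 3]]

[[-12, 20], [-5, 3]]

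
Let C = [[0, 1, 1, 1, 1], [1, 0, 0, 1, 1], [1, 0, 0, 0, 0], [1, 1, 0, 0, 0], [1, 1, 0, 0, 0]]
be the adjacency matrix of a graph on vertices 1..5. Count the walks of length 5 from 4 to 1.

38

The number of length-5 walks from vertex 4 to vertex 1 is entry (4,1) of C⁵, where C is the adjacency matrix.
C² = [[4, 2, 0, 1, 1], [2, 3, 1, 1, 1], [0, 1, 1, 1, 1], [1, 1, 1, 2, 2], [1, 1, 1, 2, 2]]
C³ = [[4, 6, 4, 6, 6], [6, 4, 2, 5, 5], [4, 2, 0, 1, 1], [6, 5, 1, 2, 2], [6, 5, 1, 2, 2]]
C⁴ = [[22, 16, 4, 10, 10], [16, 16, 6, 10, 10], [4, 6, 4, 6, 6], [10, 10, 6, 11, 11], [10, 10, 6, 11, 11]]
C⁵ = [[40, 42, 22, 38, 38], [42, 36, 16, 32, 32], [22, 16, 4, 10, 10], [38, 32, 10, 20, 20], [38, 32, 10, 20, 20]]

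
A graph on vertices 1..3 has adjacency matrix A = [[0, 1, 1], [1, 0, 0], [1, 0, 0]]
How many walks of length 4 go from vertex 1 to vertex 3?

The number of length-4 walks from vertex 1 to vertex 3 is entry (1,3) of A⁴, where A is the adjacency matrix.
A² = [[2, 0, 0], [0, 1, 1], [0, 1, 1]]
A³ = [[0, 2, 2], [2, 0, 0], [2, 0, 0]]
A⁴ = [[4, 0, 0], [0, 2, 2], [0, 2, 2]]

0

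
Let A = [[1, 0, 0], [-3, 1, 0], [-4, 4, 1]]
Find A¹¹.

A = I + N where N = [[0, 0, 0], [-3, 0, 0], [-4, 4, 0]] is strictly lower-triangular, so N³ = 0.
(I + N)¹¹ = I + 11·N + 55·N² = [[1, 0, 0], [-33, 1, 0], [-704, 44, 1]].

[[1, 0, 0], [-33, 1, 0], [-704, 44, 1]]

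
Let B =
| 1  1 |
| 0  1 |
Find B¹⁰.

[[1, 10], [0, 1]]

B = I + N where N = [[0, 1], [0, 0]] is strictly upper-triangular, so N² = 0.
(I + N)¹⁰ = I + 10·N = [[1, 10], [0, 1]].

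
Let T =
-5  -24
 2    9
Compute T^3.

[[-77, -312], [26, 105]]

tr T = 4 and det T = 3, so the characteristic polynomial is λ² − (4)λ + (3) with roots 1 and 3.
Eigenvectors give P = [[4, -3], [-1, 1]] with P⁻¹ = [[1, 3], [1, 4]], and T = P·diag(1, 3)·P⁻¹.
Then T^3 = P·diag(1, 27)·P⁻¹ = [[4, -81], [-1, 27]] · [[1, 3], [1, 4]] = [[-77, -312], [26, 105]].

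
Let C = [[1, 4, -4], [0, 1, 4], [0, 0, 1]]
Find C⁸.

[[1, 32, 416], [0, 1, 32], [0, 0, 1]]

C = I + N where N = [[0, 4, -4], [0, 0, 4], [0, 0, 0]] is strictly upper-triangular, so N³ = 0.
(I + N)⁸ = I + 8·N + 28·N² = [[1, 32, 416], [0, 1, 32], [0, 0, 1]].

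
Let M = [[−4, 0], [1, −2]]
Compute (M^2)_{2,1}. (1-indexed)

−6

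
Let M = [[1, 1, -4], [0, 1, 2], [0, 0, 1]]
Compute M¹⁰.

M = I + N where N = [[0, 1, -4], [0, 0, 2], [0, 0, 0]] is strictly upper-triangular, so N³ = 0.
(I + N)¹⁰ = I + 10·N + 45·N² = [[1, 10, 50], [0, 1, 20], [0, 0, 1]].

[[1, 10, 50], [0, 1, 20], [0, 0, 1]]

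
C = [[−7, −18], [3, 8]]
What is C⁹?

tr C = 1 and det C = −2, so the characteristic polynomial is λ² − (1)λ + (−2) with roots 2 and −1.
Eigenvectors give P = [[2, −3], [−1, 1]] with P⁻¹ = [[−1, −3], [−1, −2]], and C = P·diag(2, −1)·P⁻¹.
Then C⁹ = P·diag(512, −1)·P⁻¹ = [[1024, 3], [−512, −1]] · [[−1, −3], [−1, −2]] = [[−1027, −3078], [513, 1538]].

[[−1027, −3078], [513, 1538]]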